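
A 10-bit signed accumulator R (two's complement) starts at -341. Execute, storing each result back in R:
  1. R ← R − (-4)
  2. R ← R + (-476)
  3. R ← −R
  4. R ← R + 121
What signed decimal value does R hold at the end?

-90

Start: R = -341 = 1010101011.
R = -341 − (-4) = -337 = 1010101111
R = -337 + (-476) = -813; wraps to 211 = 0011010011
R = −(211) = -211 = 1100101101
R = -211 + 121 = -90 = 1110100110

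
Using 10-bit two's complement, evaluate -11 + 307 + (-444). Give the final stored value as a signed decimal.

-11 + 307 = 296 (0100101000)
296 + (-444) = -148 (1101101100)

-148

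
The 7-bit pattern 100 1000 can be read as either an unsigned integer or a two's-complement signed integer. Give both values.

unsigned = 72, signed = -56

Unsigned: 1001000 = 72.
Signed: MSB=1 → 72 − 128 = -56.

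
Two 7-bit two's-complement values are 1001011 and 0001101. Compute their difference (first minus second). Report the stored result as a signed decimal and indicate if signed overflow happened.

1001011 = -53 (signed)
0001101 = 13 (signed)
Subtract via negate-and-add: invert 0001101 + 1 = 1110011 (i.e. -13).
  1001011
+ 1110011
= 0111110  (discard carry-out 1)
Result 0111110: MSB = 0 → value 62.
Both addends (after negating the subtrahend) are negative but the stored result is non-negative: signed overflow. The true value -53 − 13 = -66 lies outside [-64, 63].

62; overflow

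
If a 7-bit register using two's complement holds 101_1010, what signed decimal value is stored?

-38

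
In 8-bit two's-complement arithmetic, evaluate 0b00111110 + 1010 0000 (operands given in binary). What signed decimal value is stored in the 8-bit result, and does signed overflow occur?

0b00111110 → 00111110 = 62 (signed)
1010 0000 → 10100000 = -96 (signed)
  00111110
+ 10100000
= 11011110
Result 11011110: MSB = 1 → 222 − 256 = -34.
Addends have opposite signs, so signed overflow cannot occur.

-34; no overflow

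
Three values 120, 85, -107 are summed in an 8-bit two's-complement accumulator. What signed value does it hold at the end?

98

120 + 85 = 205 → wraps to -51 (11001101)
-51 + (-107) = -158 → wraps to 98 (01100010)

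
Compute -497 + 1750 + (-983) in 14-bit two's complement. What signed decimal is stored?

270

-497 + 1750 = 1253 (00010011100101)
1253 + (-983) = 270 (00000100001110)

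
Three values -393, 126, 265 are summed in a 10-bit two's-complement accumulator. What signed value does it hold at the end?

-2

-393 + 126 = -267 (1011110101)
-267 + 265 = -2 (1111111110)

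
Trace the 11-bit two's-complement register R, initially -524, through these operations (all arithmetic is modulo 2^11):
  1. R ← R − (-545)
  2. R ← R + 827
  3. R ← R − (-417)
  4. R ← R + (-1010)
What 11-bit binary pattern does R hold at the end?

00011111111

Start: R = -524 = 10111110100.
R = -524 − (-545) = 21 = 00000010101
R = 21 + 827 = 848 = 01101010000
R = 848 − (-417) = 1265; wraps to -783 = 10011110001
R = -783 + (-1010) = -1793; wraps to 255 = 00011111111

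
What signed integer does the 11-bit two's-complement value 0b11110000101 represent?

-123

MSB is 1, so the value is negative.
Invert: 00001111010. Add 1: 00001111011 = 123. So the value is −123.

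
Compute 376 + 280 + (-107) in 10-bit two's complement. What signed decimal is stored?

-475

376 + 280 = 656 → wraps to -368 (1010010000)
-368 + (-107) = -475 (1000100101)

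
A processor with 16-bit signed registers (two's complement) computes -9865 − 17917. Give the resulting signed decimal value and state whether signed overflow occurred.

-27782; no overflow

-9865 → 1101100101110111
17917 → 0100010111111101
Subtract via negate-and-add: invert 0100010111111101 + 1 = 1011101000000011 (i.e. -17917).
  1101100101110111
+ 1011101000000011
= 1001001101111010  (discard carry-out 1)
Result 1001001101111010: MSB = 1 → 37754 − 65536 = -27782.
Both addends (after negating the subtrahend) are negative and so is the stored result: no signed overflow.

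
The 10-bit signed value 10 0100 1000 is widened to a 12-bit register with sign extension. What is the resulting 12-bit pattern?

111001001000

MSB of 1001001000 is 1; replicate it into the new high bits.
11|1001001000 → 111001001000 (still -440).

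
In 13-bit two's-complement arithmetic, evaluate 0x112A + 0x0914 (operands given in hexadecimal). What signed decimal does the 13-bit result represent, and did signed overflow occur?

-1474; no overflow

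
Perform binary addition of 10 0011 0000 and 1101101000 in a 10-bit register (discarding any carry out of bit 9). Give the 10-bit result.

  1000110000
+ 1101101000
= 0110011000  (discard carry-out 1)

0110011000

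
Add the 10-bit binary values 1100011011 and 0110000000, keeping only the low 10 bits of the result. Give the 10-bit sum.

  1100011011
+ 0110000000
= 0010011011  (discard carry-out 1)

0010011011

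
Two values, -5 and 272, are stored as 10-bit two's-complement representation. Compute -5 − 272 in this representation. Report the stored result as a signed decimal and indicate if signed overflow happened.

-277; no overflow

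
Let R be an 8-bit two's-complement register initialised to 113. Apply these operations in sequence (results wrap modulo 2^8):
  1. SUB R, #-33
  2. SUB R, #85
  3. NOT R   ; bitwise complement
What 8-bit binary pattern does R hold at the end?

Start: R = 113 = 01110001.
R = 113 − (-33) = 146; wraps to -110 = 10010010
R = -110 − 85 = -195; wraps to 61 = 00111101
R = NOT 00111101 = 11000010 = -62

11000010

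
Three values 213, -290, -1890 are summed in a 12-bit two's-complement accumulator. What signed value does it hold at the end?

-1967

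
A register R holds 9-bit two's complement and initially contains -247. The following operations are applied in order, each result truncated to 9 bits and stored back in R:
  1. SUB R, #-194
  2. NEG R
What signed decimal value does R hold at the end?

Start: R = -247 = 100001001.
R = -247 − (-194) = -53 = 111001011
R = −(-53) = 53 = 000110101

53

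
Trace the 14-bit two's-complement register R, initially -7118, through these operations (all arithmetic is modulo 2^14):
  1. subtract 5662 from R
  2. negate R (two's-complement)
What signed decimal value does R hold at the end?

Start: R = -7118 = 10010000110010.
R = -7118 − 5662 = -12780; wraps to 3604 = 00111000010100
R = −(3604) = -3604 = 11000111101100

-3604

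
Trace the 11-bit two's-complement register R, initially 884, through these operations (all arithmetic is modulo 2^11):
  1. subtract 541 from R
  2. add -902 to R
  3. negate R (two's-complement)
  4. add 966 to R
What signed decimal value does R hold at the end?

Start: R = 884 = 01101110100.
R = 884 − 541 = 343 = 00101010111
R = 343 + (-902) = -559 = 10111010001
R = −(-559) = 559 = 01000101111
R = 559 + 966 = 1525; wraps to -523 = 10111110101

-523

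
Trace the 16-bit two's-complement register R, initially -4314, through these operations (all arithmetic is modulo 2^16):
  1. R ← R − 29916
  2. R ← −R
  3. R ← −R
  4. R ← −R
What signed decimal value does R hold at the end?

-31306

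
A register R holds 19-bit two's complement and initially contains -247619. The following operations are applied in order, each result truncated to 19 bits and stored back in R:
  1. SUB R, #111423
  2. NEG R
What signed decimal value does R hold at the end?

Start: R = -247619 = 1000011100010111101.
R = -247619 − 111423 = -359042; wraps to 165246 = 0101000010101111110
R = −(165246) = -165246 = 1010111101010000010

-165246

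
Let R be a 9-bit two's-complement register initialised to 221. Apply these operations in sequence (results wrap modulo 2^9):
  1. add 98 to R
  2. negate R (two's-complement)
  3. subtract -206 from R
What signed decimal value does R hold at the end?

-113

Start: R = 221 = 011011101.
R = 221 + 98 = 319; wraps to -193 = 100111111
R = −(-193) = 193 = 011000001
R = 193 − (-206) = 399; wraps to -113 = 110001111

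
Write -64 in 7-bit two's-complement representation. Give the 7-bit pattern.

|-64| = 64 = 1000000 in 7 bits.
Invert the bits: 0111111. Add 1: 1000000.
Check: 1000000 reads as 64 − 128 = -64.

1000000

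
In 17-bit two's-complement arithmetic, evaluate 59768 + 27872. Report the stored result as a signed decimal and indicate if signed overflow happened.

-43432; overflow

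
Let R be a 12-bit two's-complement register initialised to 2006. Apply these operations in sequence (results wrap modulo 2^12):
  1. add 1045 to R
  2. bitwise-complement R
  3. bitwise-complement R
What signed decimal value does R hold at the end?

-1045

Start: R = 2006 = 011111010110.
R = 2006 + 1045 = 3051; wraps to -1045 = 101111101011
R = NOT 101111101011 = 010000010100 = 1044
R = NOT 010000010100 = 101111101011 = -1045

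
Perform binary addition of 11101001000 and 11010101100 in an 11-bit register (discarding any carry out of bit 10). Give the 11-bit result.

  11101001000
+ 11010101100
= 10111110100  (discard carry-out 1)

10111110100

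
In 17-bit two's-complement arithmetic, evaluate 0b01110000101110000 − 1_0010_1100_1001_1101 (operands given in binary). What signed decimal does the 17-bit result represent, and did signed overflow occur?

0b01110000101110000 → 01110000101110000 = 57712 (signed)
1_0010_1100_1001_1101 → 10010110010011101 = -54115 (signed)
Subtract via negate-and-add: invert 10010110010011101 + 1 = 01101001101100011 (i.e. 54115).
  01110000101110000
+ 01101001101100011
= 11011010011010011
Result 11011010011010011: MSB = 1 → 111827 − 131072 = -19245.
Both addends (after negating the subtrahend) are non-negative but the stored result is negative: signed overflow. The true value 57712 − (-54115) = 111827 lies outside [-65536, 65535].

-19245; overflow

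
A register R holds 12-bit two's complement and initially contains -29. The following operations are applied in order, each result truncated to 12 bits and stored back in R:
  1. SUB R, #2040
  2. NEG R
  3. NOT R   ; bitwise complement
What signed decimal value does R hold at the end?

2026

Start: R = -29 = 111111100011.
R = -29 − 2040 = -2069; wraps to 2027 = 011111101011
R = −(2027) = -2027 = 100000010101
R = NOT 100000010101 = 011111101010 = 2026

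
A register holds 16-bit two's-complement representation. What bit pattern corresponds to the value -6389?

1110011100001011

|-6389| = 6389 = 0001100011110101 in 16 bits.
Invert the bits: 1110011100001010. Add 1: 1110011100001011.
Check: 1110011100001011 reads as 59147 − 65536 = -6389.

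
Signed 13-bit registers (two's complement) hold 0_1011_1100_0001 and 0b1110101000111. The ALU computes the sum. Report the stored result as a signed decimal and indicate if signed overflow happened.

0_1011_1100_0001 → 0101111000001 = 3009 (signed)
0b1110101000111 → 1110101000111 = -697 (signed)
  0101111000001
+ 1110101000111
= 0100100001000  (discard carry-out 1)
Result 0100100001000: MSB = 0 → value 2312.
Addends have opposite signs, so signed overflow cannot occur.

2312; no overflow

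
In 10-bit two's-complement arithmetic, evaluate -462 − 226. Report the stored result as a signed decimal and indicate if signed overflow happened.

336; overflow

-462 → 1000110010
226 → 0011100010
Subtract via negate-and-add: invert 0011100010 + 1 = 1100011110 (i.e. -226).
  1000110010
+ 1100011110
= 0101010000  (discard carry-out 1)
Result 0101010000: MSB = 0 → value 336.
Both addends (after negating the subtrahend) are negative but the stored result is non-negative: signed overflow. The true value -462 − 226 = -688 lies outside [-512, 511].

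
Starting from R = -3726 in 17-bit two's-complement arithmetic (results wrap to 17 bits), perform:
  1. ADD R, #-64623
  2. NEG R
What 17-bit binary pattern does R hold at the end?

10000101011111101

Start: R = -3726 = 11111000101110010.
R = -3726 + (-64623) = -68349; wraps to 62723 = 01111010100000011
R = −(62723) = -62723 = 10000101011111101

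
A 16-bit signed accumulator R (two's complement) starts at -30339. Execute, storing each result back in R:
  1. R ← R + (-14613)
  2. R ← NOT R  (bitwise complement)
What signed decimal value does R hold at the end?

-20585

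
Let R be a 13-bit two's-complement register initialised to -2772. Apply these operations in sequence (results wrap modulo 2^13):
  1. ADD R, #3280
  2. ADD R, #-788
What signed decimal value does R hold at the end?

Start: R = -2772 = 1010100101100.
R = -2772 + 3280 = 508 = 0000111111100
R = 508 + (-788) = -280 = 1111011101000

-280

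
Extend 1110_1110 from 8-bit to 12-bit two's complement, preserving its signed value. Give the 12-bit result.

111111101110

MSB of 11101110 is 1; replicate it into the new high bits.
1111|11101110 → 111111101110 (still -18).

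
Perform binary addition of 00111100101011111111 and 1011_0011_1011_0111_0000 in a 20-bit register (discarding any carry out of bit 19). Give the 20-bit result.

  00111100101011111111
+ 10110011101101110000
= 11110000011001101111

11110000011001101111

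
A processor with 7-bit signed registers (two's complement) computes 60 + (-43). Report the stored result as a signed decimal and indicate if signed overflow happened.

60 → 0111100
-43 → 1010101
  0111100
+ 1010101
= 0010001  (discard carry-out 1)
Result 0010001: MSB = 0 → value 17.
Addends have opposite signs, so signed overflow cannot occur.

17; no overflow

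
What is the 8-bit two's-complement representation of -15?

11110001

|-15| = 15 = 00001111 in 8 bits.
Invert the bits: 11110000. Add 1: 11110001.
Check: 11110001 reads as 241 − 256 = -15.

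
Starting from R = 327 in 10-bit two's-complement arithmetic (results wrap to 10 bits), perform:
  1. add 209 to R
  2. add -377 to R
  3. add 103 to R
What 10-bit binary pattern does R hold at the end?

0100000110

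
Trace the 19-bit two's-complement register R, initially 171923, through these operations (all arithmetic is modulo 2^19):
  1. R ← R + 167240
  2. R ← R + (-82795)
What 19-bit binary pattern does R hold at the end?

Start: R = 171923 = 0101001111110010011.
R = 171923 + 167240 = 339163; wraps to -185125 = 1010010110011011011
R = -185125 + (-82795) = -267920; wraps to 256368 = 0111110100101110000

0111110100101110000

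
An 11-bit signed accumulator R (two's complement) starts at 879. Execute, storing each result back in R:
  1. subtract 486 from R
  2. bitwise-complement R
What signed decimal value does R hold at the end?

-394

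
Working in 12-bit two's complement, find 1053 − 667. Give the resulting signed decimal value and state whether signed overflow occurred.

386; no overflow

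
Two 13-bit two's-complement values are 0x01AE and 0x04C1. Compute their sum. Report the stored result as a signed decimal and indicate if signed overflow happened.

1647; no overflow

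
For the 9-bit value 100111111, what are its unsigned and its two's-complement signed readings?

Unsigned: 100111111 = 319.
Signed: MSB=1 → 319 − 512 = -193.

unsigned = 319, signed = -193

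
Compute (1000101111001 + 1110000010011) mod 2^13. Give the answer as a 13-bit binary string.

  1000101111001
+ 1110000010011
= 0110110001100  (discard carry-out 1)

0110110001100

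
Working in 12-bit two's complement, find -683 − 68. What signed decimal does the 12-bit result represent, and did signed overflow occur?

-751; no overflow

-683 → 110101010101
68 → 000001000100
Subtract via negate-and-add: invert 000001000100 + 1 = 111110111100 (i.e. -68).
  110101010101
+ 111110111100
= 110100010001  (discard carry-out 1)
Result 110100010001: MSB = 1 → 3345 − 4096 = -751.
Both addends (after negating the subtrahend) are negative and so is the stored result: no signed overflow.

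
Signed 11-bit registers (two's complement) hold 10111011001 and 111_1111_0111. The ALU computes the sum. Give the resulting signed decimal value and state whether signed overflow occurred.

10111011001 = -551 (signed)
111_1111_0111 → 11111110111 = -9 (signed)
  10111011001
+ 11111110111
= 10111010000  (discard carry-out 1)
Result 10111010000: MSB = 1 → 1488 − 2048 = -560.
Both addends are negative and so is the stored result: no signed overflow.

-560; no overflow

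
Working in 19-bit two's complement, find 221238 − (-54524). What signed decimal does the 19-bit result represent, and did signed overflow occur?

-248526; overflow

221238 → 0110110000000110110
-54524 → 1110010101100000100
Subtract via negate-and-add: invert 1110010101100000100 + 1 = 0001101010011111100 (i.e. 54524).
  0110110000000110110
+ 0001101010011111100
= 1000011010100110010
Result 1000011010100110010: MSB = 1 → 275762 − 524288 = -248526.
Both addends (after negating the subtrahend) are non-negative but the stored result is negative: signed overflow. The true value 221238 − (-54524) = 275762 lies outside [-262144, 262143].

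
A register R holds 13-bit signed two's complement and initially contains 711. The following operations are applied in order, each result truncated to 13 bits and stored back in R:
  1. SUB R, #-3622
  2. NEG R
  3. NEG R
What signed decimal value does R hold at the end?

Start: R = 711 = 0001011000111.
R = 711 − (-3622) = 4333; wraps to -3859 = 1000011101101
R = −(-3859) = 3859 = 0111100010011
R = −(3859) = -3859 = 1000011101101

-3859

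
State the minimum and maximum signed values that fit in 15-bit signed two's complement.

min = -16384, max = 16383

Minimum: −2^14 = -16384.
Maximum: 2^14 − 1 = 16383.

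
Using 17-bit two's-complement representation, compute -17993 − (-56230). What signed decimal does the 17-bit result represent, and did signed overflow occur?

-17993 → 11011100110110111
-56230 → 10010010001011010
Subtract via negate-and-add: invert 10010010001011010 + 1 = 01101101110100110 (i.e. 56230).
  11011100110110111
+ 01101101110100110
= 01001010101011101  (discard carry-out 1)
Result 01001010101011101: MSB = 0 → value 38237.
Addends (after negating the subtrahend) have opposite signs, so signed overflow cannot occur.

38237; no overflow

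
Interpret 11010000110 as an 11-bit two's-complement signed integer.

MSB is 1, so the value is negative.
Invert: 00101111001. Add 1: 00101111010 = 378. So the value is −378.

-378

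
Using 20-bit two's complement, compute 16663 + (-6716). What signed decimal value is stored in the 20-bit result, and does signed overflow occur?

16663 → 00000100000100010111
-6716 → 11111110010111000100
  00000100000100010111
+ 11111110010111000100
= 00000010011011011011  (discard carry-out 1)
Result 00000010011011011011: MSB = 0 → value 9947.
Addends have opposite signs, so signed overflow cannot occur.

9947; no overflow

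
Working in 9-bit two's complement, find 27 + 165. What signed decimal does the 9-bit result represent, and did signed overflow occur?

27 → 000011011
165 → 010100101
  000011011
+ 010100101
= 011000000
Result 011000000: MSB = 0 → value 192.
Both addends are non-negative and so is the stored result: no signed overflow.

192; no overflow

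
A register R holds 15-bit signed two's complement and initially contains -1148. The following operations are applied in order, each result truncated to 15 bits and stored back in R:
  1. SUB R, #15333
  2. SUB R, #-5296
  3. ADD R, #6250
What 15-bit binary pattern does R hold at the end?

110110010111001

Start: R = -1148 = 111101110000100.
R = -1148 − 15333 = -16481; wraps to 16287 = 011111110011111
R = 16287 − (-5296) = 21583; wraps to -11185 = 101010001001111
R = -11185 + 6250 = -4935 = 110110010111001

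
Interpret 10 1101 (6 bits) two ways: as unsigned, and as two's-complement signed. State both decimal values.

unsigned = 45, signed = -19

Unsigned: 101101 = 45.
Signed: MSB=1 → 45 − 64 = -19.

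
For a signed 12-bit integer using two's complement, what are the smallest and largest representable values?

min = -2048, max = 2047

Minimum: −2^11 = -2048.
Maximum: 2^11 − 1 = 2047.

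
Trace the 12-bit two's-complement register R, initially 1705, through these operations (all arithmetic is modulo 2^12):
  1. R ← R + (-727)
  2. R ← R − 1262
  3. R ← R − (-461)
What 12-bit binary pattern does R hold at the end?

000010110001

Start: R = 1705 = 011010101001.
R = 1705 + (-727) = 978 = 001111010010
R = 978 − 1262 = -284 = 111011100100
R = -284 − (-461) = 177 = 000010110001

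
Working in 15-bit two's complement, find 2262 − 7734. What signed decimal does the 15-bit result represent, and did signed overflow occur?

-5472; no overflow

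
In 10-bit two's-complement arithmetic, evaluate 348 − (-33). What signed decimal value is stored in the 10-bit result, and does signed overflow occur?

381; no overflow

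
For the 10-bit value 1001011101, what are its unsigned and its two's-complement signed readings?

unsigned = 605, signed = -419

Unsigned: 1001011101 = 605.
Signed: MSB=1 → 605 − 1024 = -419.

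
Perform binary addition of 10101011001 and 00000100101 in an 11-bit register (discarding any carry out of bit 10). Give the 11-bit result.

10101111110

  10101011001
+ 00000100101
= 10101111110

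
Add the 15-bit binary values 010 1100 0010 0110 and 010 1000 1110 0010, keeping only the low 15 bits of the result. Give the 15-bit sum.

  010110000100110
+ 010100011100010
= 101010100001000

101010100001000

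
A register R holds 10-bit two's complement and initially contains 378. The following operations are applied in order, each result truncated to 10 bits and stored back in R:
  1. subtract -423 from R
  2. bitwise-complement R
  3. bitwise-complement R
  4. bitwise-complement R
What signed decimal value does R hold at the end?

222

Start: R = 378 = 0101111010.
R = 378 − (-423) = 801; wraps to -223 = 1100100001
R = NOT 1100100001 = 0011011110 = 222
R = NOT 0011011110 = 1100100001 = -223
R = NOT 1100100001 = 0011011110 = 222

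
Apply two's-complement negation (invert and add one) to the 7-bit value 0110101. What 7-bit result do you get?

Invert: 1001010. Add 1: 1001011.

1001011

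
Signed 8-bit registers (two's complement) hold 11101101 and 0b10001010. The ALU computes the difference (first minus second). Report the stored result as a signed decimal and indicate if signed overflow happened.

11101101 = -19 (signed)
0b10001010 → 10001010 = -118 (signed)
Subtract via negate-and-add: invert 10001010 + 1 = 01110110 (i.e. 118).
  11101101
+ 01110110
= 01100011  (discard carry-out 1)
Result 01100011: MSB = 0 → value 99.
Addends (after negating the subtrahend) have opposite signs, so signed overflow cannot occur.

99; no overflow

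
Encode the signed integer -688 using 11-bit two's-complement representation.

|-688| = 688 = 01010110000 in 11 bits.
Invert the bits: 10101001111. Add 1: 10101010000.
Check: 10101010000 reads as 1360 − 2048 = -688.

10101010000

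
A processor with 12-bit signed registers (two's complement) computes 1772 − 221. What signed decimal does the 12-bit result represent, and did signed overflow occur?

1551; no overflow

1772 → 011011101100
221 → 000011011101
Subtract via negate-and-add: invert 000011011101 + 1 = 111100100011 (i.e. -221).
  011011101100
+ 111100100011
= 011000001111  (discard carry-out 1)
Result 011000001111: MSB = 0 → value 1551.
Addends (after negating the subtrahend) have opposite signs, so signed overflow cannot occur.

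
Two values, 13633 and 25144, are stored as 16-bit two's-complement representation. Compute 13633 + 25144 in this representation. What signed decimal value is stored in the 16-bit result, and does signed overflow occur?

-26759; overflow

13633 → 0011010101000001
25144 → 0110001000111000
  0011010101000001
+ 0110001000111000
= 1001011101111001
Result 1001011101111001: MSB = 1 → 38777 − 65536 = -26759.
Both addends are non-negative but the stored result is negative: signed overflow. The true value 13633 + 25144 = 38777 lies outside [-32768, 32767].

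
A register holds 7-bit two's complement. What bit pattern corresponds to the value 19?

0010011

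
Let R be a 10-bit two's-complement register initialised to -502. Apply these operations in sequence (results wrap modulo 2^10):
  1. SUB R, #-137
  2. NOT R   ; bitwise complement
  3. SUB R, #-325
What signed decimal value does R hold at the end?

-335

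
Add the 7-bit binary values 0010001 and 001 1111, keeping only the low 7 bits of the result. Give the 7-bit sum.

0110000

  0010001
+ 0011111
= 0110000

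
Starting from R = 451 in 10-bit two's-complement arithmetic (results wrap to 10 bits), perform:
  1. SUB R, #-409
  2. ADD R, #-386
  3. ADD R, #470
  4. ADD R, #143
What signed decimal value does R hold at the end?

Start: R = 451 = 0111000011.
R = 451 − (-409) = 860; wraps to -164 = 1101011100
R = -164 + (-386) = -550; wraps to 474 = 0111011010
R = 474 + 470 = 944; wraps to -80 = 1110110000
R = -80 + 143 = 63 = 0000111111

63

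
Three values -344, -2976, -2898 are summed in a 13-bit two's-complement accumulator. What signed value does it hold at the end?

1974

-344 + (-2976) = -3320 (1001100001000)
-3320 + (-2898) = -6218 → wraps to 1974 (0011110110110)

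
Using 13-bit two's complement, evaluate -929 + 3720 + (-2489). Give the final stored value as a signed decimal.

302

-929 + 3720 = 2791 (0101011100111)
2791 + (-2489) = 302 (0000100101110)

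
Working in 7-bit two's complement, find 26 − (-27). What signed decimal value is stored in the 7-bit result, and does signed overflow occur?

26 → 0011010
-27 → 1100101
Subtract via negate-and-add: invert 1100101 + 1 = 0011011 (i.e. 27).
  0011010
+ 0011011
= 0110101
Result 0110101: MSB = 0 → value 53.
Both addends (after negating the subtrahend) are non-negative and so is the stored result: no signed overflow.

53; no overflow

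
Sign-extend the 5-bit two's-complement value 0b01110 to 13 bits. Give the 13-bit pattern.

0000000001110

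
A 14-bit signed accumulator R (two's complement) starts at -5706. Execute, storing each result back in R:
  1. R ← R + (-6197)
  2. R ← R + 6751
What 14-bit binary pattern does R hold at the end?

Start: R = -5706 = 10100110110110.
R = -5706 + (-6197) = -11903; wraps to 4481 = 01000110000001
R = 4481 + 6751 = 11232; wraps to -5152 = 10101111100000

10101111100000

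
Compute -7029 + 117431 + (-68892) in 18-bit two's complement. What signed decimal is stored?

41510

-7029 + 117431 = 110402 (011010111101000010)
110402 + (-68892) = 41510 (001010001000100110)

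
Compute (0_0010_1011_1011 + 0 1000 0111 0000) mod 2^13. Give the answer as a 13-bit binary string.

0101100101011

  0001010111011
+ 0100001110000
= 0101100101011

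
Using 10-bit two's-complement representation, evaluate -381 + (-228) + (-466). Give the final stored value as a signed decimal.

-51

-381 + (-228) = -609 → wraps to 415 (0110011111)
415 + (-466) = -51 (1111001101)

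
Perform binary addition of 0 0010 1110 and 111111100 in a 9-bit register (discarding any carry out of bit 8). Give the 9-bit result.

000101010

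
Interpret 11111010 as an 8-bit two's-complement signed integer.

-6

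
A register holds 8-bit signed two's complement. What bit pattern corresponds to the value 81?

81 is non-negative, so write it directly in 8 bits: 01010001.

01010001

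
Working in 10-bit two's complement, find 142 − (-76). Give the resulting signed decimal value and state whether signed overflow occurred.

218; no overflow

142 → 0010001110
-76 → 1110110100
Subtract via negate-and-add: invert 1110110100 + 1 = 0001001100 (i.e. 76).
  0010001110
+ 0001001100
= 0011011010
Result 0011011010: MSB = 0 → value 218.
Both addends (after negating the subtrahend) are non-negative and so is the stored result: no signed overflow.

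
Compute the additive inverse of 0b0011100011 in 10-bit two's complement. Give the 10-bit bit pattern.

Invert: 1100011100. Add 1: 1100011101.
Check: 0011100011 = 227, 1100011101 = -227.

1100011101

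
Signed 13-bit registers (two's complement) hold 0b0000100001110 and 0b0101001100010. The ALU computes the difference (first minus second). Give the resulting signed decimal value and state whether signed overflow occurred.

-2388; no overflow

0b0000100001110 → 0000100001110 = 270 (signed)
0b0101001100010 → 0101001100010 = 2658 (signed)
Subtract via negate-and-add: invert 0101001100010 + 1 = 1010110011110 (i.e. -2658).
  0000100001110
+ 1010110011110
= 1011010101100
Result 1011010101100: MSB = 1 → 5804 − 8192 = -2388.
Addends (after negating the subtrahend) have opposite signs, so signed overflow cannot occur.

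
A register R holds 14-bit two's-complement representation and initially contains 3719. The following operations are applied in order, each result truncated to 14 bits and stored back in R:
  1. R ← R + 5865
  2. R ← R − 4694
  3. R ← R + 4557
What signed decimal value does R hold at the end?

-6937

Start: R = 3719 = 00111010000111.
R = 3719 + 5865 = 9584; wraps to -6800 = 10010101110000
R = -6800 − 4694 = -11494; wraps to 4890 = 01001100011010
R = 4890 + 4557 = 9447; wraps to -6937 = 10010011100111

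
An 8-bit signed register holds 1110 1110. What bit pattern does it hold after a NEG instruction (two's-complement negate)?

Invert: 00010001. Add 1: 00010010.
Check: 11101110 = -18, 00010010 = 18.

00010010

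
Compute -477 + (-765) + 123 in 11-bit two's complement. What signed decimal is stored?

929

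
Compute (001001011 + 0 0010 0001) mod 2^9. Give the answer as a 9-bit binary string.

001101100

  001001011
+ 000100001
= 001101100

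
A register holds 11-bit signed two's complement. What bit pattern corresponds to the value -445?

|-445| = 445 = 00110111101 in 11 bits.
Invert the bits: 11001000010. Add 1: 11001000011.
Check: 11001000011 reads as 1603 − 2048 = -445.

11001000011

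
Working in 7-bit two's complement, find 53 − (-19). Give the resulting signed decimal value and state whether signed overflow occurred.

-56; overflow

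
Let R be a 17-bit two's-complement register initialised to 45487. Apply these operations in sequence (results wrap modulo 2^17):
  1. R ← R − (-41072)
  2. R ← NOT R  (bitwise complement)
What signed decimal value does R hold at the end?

44512

Start: R = 45487 = 01011000110101111.
R = 45487 − (-41072) = 86559; wraps to -44513 = 10101001000011111
R = NOT 10101001000011111 = 01010110111100000 = 44512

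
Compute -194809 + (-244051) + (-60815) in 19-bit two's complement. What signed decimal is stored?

24613

-194809 + (-244051) = -438860 → wraps to 85428 (0010100110110110100)
85428 + (-60815) = 24613 (0000110000000100101)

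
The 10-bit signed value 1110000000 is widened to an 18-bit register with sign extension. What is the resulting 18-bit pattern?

111111111110000000

MSB of 1110000000 is 1; replicate it into the new high bits.
11111111|1110000000 → 111111111110000000 (still -128).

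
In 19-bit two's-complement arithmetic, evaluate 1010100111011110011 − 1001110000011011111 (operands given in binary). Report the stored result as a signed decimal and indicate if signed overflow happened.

28180; no overflow

1010100111011110011 = -176397 (signed)
1001110000011011111 = -204577 (signed)
Subtract via negate-and-add: invert 1001110000011011111 + 1 = 0110001111100100001 (i.e. 204577).
  1010100111011110011
+ 0110001111100100001
= 0000110111000010100  (discard carry-out 1)
Result 0000110111000010100: MSB = 0 → value 28180.
Addends (after negating the subtrahend) have opposite signs, so signed overflow cannot occur.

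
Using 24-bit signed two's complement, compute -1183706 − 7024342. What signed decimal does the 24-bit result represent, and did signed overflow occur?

-1183706 → 111011011111000000100110
7024342 → 011010110010111011010110
Subtract via negate-and-add: invert 011010110010111011010110 + 1 = 100101001101000100101010 (i.e. -7024342).
  111011011111000000100110
+ 100101001101000100101010
= 100000101100000101010000  (discard carry-out 1)
Result 100000101100000101010000: MSB = 1 → 8569168 − 16777216 = -8208048.
Both addends (after negating the subtrahend) are negative and so is the stored result: no signed overflow.

-8208048; no overflow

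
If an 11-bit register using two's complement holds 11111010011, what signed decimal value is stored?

MSB is 1, so the value is negative.
Invert: 00000101100. Add 1: 00000101101 = 45. So the value is −45.

-45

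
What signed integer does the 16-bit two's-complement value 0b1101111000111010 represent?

MSB is 1, so the value is negative.
Invert: 0010000111000101. Add 1: 0010000111000110 = 8646. So the value is −8646.

-8646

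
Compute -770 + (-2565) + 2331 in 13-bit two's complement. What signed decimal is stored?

-1004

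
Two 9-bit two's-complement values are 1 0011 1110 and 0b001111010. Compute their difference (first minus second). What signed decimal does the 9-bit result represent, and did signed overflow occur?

196; overflow

1 0011 1110 → 100111110 = -194 (signed)
0b001111010 → 001111010 = 122 (signed)
Subtract via negate-and-add: invert 001111010 + 1 = 110000110 (i.e. -122).
  100111110
+ 110000110
= 011000100  (discard carry-out 1)
Result 011000100: MSB = 0 → value 196.
Both addends (after negating the subtrahend) are negative but the stored result is non-negative: signed overflow. The true value -194 − 122 = -316 lies outside [-256, 255].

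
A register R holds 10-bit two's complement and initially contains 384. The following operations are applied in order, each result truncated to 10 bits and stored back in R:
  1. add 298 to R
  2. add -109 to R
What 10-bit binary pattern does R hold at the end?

1000111101

Start: R = 384 = 0110000000.
R = 384 + 298 = 682; wraps to -342 = 1010101010
R = -342 + (-109) = -451 = 1000111101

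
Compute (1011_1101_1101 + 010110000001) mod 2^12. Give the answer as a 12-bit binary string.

  101111011101
+ 010110000001
= 000101011110  (discard carry-out 1)

000101011110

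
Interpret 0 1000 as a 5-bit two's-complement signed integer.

8

MSB is 0, so the value is non-negative: 01000 = 8.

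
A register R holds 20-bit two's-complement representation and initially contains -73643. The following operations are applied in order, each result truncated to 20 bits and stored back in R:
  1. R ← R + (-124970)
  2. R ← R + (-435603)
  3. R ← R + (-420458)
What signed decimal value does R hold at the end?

Start: R = -73643 = 11101110000001010101.
R = -73643 + (-124970) = -198613 = 11001111100000101011
R = -198613 + (-435603) = -634216; wraps to 414360 = 01100101001010011000
R = 414360 + (-420458) = -6098 = 11111110100000101110

-6098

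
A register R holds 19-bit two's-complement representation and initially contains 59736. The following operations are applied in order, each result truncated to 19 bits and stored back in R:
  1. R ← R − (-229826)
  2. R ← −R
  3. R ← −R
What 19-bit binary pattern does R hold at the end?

1000110101100011010

Start: R = 59736 = 0001110100101011000.
R = 59736 − (-229826) = 289562; wraps to -234726 = 1000110101100011010
R = −(-234726) = 234726 = 0111001010011100110
R = −(234726) = -234726 = 1000110101100011010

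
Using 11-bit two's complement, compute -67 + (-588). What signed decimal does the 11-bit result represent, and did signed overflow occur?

-655; no overflow

-67 → 11110111101
-588 → 10110110100
  11110111101
+ 10110110100
= 10101110001  (discard carry-out 1)
Result 10101110001: MSB = 1 → 1393 − 2048 = -655.
Both addends are negative and so is the stored result: no signed overflow.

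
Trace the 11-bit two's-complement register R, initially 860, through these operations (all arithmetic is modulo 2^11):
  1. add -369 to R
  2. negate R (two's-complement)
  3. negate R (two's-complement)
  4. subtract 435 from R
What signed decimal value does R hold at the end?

56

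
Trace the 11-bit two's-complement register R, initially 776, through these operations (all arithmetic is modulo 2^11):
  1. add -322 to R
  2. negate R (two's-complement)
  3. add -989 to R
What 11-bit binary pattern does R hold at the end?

01001011101

Start: R = 776 = 01100001000.
R = 776 + (-322) = 454 = 00111000110
R = −(454) = -454 = 11000111010
R = -454 + (-989) = -1443; wraps to 605 = 01001011101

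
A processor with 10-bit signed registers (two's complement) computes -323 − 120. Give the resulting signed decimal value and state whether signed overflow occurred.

-323 → 1010111101
120 → 0001111000
Subtract via negate-and-add: invert 0001111000 + 1 = 1110001000 (i.e. -120).
  1010111101
+ 1110001000
= 1001000101  (discard carry-out 1)
Result 1001000101: MSB = 1 → 581 − 1024 = -443.
Both addends (after negating the subtrahend) are negative and so is the stored result: no signed overflow.

-443; no overflow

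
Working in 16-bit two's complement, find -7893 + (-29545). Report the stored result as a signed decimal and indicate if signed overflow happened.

28098; overflow

-7893 → 1110000100101011
-29545 → 1000110010010111
  1110000100101011
+ 1000110010010111
= 0110110111000010  (discard carry-out 1)
Result 0110110111000010: MSB = 0 → value 28098.
Both addends are negative but the stored result is non-negative: signed overflow. The true value -7893 + (-29545) = -37438 lies outside [-32768, 32767].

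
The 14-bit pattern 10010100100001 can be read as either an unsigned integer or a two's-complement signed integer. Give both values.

unsigned = 9505, signed = -6879

Unsigned: 10010100100001 = 9505.
Signed: MSB=1 → 9505 − 16384 = -6879.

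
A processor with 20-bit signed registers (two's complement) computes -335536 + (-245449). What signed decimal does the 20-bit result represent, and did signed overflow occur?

-335536 → 10101110000101010000
-245449 → 11000100000100110111
  10101110000101010000
+ 11000100000100110111
= 01110010001010000111  (discard carry-out 1)
Result 01110010001010000111: MSB = 0 → value 467591.
Both addends are negative but the stored result is non-negative: signed overflow. The true value -335536 + (-245449) = -580985 lies outside [-524288, 524287].

467591; overflow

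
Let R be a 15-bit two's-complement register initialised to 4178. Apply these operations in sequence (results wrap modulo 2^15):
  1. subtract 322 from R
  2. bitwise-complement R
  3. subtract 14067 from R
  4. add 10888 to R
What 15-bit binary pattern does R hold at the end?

110010010000100

Start: R = 4178 = 001000001010010.
R = 4178 − 322 = 3856 = 000111100010000
R = NOT 000111100010000 = 111000011101111 = -3857
R = -3857 − 14067 = -17924; wraps to 14844 = 011100111111100
R = 14844 + 10888 = 25732; wraps to -7036 = 110010010000100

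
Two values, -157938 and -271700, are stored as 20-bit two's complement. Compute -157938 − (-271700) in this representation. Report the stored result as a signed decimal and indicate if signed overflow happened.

113762; no overflow

-157938 → 11011001011100001110
-271700 → 10111101101010101100
Subtract via negate-and-add: invert 10111101101010101100 + 1 = 01000010010101010100 (i.e. 271700).
  11011001011100001110
+ 01000010010101010100
= 00011011110001100010  (discard carry-out 1)
Result 00011011110001100010: MSB = 0 → value 113762.
Addends (after negating the subtrahend) have opposite signs, so signed overflow cannot occur.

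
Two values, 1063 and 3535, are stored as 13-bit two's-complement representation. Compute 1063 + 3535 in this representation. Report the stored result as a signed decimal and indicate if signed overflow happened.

-3594; overflow

1063 → 0010000100111
3535 → 0110111001111
  0010000100111
+ 0110111001111
= 1000111110110
Result 1000111110110: MSB = 1 → 4598 − 8192 = -3594.
Both addends are non-negative but the stored result is negative: signed overflow. The true value 1063 + 3535 = 4598 lies outside [-4096, 4095].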